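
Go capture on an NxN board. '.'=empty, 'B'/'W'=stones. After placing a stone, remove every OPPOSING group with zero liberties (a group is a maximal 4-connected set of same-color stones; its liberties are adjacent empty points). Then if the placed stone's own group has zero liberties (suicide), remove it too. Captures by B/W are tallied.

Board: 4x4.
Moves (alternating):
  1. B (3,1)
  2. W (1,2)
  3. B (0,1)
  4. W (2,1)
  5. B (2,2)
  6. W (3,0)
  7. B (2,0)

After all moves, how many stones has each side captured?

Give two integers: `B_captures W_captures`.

Move 1: B@(3,1) -> caps B=0 W=0
Move 2: W@(1,2) -> caps B=0 W=0
Move 3: B@(0,1) -> caps B=0 W=0
Move 4: W@(2,1) -> caps B=0 W=0
Move 5: B@(2,2) -> caps B=0 W=0
Move 6: W@(3,0) -> caps B=0 W=0
Move 7: B@(2,0) -> caps B=1 W=0

Answer: 1 0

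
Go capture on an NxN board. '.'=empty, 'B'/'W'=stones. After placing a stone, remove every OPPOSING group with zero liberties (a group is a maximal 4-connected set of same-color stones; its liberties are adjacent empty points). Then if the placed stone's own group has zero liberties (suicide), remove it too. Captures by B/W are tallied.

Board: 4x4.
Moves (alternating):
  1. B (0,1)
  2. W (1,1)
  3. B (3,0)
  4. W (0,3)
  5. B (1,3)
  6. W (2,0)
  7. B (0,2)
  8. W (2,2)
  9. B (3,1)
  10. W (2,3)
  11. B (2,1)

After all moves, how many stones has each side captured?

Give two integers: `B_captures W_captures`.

Answer: 1 0

Derivation:
Move 1: B@(0,1) -> caps B=0 W=0
Move 2: W@(1,1) -> caps B=0 W=0
Move 3: B@(3,0) -> caps B=0 W=0
Move 4: W@(0,3) -> caps B=0 W=0
Move 5: B@(1,3) -> caps B=0 W=0
Move 6: W@(2,0) -> caps B=0 W=0
Move 7: B@(0,2) -> caps B=1 W=0
Move 8: W@(2,2) -> caps B=1 W=0
Move 9: B@(3,1) -> caps B=1 W=0
Move 10: W@(2,3) -> caps B=1 W=0
Move 11: B@(2,1) -> caps B=1 W=0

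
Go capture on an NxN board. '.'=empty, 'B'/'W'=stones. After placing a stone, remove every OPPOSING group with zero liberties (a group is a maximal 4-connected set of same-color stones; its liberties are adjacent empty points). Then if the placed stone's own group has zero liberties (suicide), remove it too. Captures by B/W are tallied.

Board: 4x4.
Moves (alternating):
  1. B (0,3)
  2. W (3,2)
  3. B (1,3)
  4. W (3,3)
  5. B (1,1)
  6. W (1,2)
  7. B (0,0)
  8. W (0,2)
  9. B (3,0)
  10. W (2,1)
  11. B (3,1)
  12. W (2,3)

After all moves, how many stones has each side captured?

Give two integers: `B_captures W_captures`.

Move 1: B@(0,3) -> caps B=0 W=0
Move 2: W@(3,2) -> caps B=0 W=0
Move 3: B@(1,3) -> caps B=0 W=0
Move 4: W@(3,3) -> caps B=0 W=0
Move 5: B@(1,1) -> caps B=0 W=0
Move 6: W@(1,2) -> caps B=0 W=0
Move 7: B@(0,0) -> caps B=0 W=0
Move 8: W@(0,2) -> caps B=0 W=0
Move 9: B@(3,0) -> caps B=0 W=0
Move 10: W@(2,1) -> caps B=0 W=0
Move 11: B@(3,1) -> caps B=0 W=0
Move 12: W@(2,3) -> caps B=0 W=2

Answer: 0 2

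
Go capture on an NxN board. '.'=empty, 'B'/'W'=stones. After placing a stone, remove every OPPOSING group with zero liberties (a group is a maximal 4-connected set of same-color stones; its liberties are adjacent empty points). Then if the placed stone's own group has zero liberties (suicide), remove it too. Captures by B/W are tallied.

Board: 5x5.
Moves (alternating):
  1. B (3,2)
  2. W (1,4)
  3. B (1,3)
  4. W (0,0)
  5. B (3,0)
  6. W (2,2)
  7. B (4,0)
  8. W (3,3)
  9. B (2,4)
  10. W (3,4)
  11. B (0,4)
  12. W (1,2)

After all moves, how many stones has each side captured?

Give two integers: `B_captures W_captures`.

Answer: 1 0

Derivation:
Move 1: B@(3,2) -> caps B=0 W=0
Move 2: W@(1,4) -> caps B=0 W=0
Move 3: B@(1,3) -> caps B=0 W=0
Move 4: W@(0,0) -> caps B=0 W=0
Move 5: B@(3,0) -> caps B=0 W=0
Move 6: W@(2,2) -> caps B=0 W=0
Move 7: B@(4,0) -> caps B=0 W=0
Move 8: W@(3,3) -> caps B=0 W=0
Move 9: B@(2,4) -> caps B=0 W=0
Move 10: W@(3,4) -> caps B=0 W=0
Move 11: B@(0,4) -> caps B=1 W=0
Move 12: W@(1,2) -> caps B=1 W=0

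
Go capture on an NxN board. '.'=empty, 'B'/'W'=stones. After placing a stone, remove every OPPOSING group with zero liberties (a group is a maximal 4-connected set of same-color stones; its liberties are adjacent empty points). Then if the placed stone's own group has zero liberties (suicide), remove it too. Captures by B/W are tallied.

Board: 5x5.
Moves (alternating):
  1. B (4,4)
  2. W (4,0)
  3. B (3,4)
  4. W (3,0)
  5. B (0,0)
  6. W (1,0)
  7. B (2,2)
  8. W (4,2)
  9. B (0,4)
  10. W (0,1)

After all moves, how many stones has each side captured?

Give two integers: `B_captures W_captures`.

Move 1: B@(4,4) -> caps B=0 W=0
Move 2: W@(4,0) -> caps B=0 W=0
Move 3: B@(3,4) -> caps B=0 W=0
Move 4: W@(3,0) -> caps B=0 W=0
Move 5: B@(0,0) -> caps B=0 W=0
Move 6: W@(1,0) -> caps B=0 W=0
Move 7: B@(2,2) -> caps B=0 W=0
Move 8: W@(4,2) -> caps B=0 W=0
Move 9: B@(0,4) -> caps B=0 W=0
Move 10: W@(0,1) -> caps B=0 W=1

Answer: 0 1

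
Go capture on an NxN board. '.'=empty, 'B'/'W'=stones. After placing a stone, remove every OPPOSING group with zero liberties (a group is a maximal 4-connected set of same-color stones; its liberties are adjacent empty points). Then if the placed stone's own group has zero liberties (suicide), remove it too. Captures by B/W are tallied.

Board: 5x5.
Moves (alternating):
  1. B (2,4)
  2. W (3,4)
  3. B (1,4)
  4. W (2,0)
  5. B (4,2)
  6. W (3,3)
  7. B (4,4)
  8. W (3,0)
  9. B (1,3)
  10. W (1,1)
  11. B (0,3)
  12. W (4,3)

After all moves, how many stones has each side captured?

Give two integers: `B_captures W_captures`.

Answer: 0 1

Derivation:
Move 1: B@(2,4) -> caps B=0 W=0
Move 2: W@(3,4) -> caps B=0 W=0
Move 3: B@(1,4) -> caps B=0 W=0
Move 4: W@(2,0) -> caps B=0 W=0
Move 5: B@(4,2) -> caps B=0 W=0
Move 6: W@(3,3) -> caps B=0 W=0
Move 7: B@(4,4) -> caps B=0 W=0
Move 8: W@(3,0) -> caps B=0 W=0
Move 9: B@(1,3) -> caps B=0 W=0
Move 10: W@(1,1) -> caps B=0 W=0
Move 11: B@(0,3) -> caps B=0 W=0
Move 12: W@(4,3) -> caps B=0 W=1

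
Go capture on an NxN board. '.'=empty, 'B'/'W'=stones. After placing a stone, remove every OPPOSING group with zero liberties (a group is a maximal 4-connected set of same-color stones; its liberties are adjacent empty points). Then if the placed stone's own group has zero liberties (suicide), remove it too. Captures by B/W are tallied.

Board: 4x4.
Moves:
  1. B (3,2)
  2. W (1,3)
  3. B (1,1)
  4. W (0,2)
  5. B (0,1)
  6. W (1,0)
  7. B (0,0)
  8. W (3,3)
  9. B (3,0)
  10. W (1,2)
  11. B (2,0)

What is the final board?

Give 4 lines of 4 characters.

Answer: BBW.
.BWW
B...
B.BW

Derivation:
Move 1: B@(3,2) -> caps B=0 W=0
Move 2: W@(1,3) -> caps B=0 W=0
Move 3: B@(1,1) -> caps B=0 W=0
Move 4: W@(0,2) -> caps B=0 W=0
Move 5: B@(0,1) -> caps B=0 W=0
Move 6: W@(1,0) -> caps B=0 W=0
Move 7: B@(0,0) -> caps B=0 W=0
Move 8: W@(3,3) -> caps B=0 W=0
Move 9: B@(3,0) -> caps B=0 W=0
Move 10: W@(1,2) -> caps B=0 W=0
Move 11: B@(2,0) -> caps B=1 W=0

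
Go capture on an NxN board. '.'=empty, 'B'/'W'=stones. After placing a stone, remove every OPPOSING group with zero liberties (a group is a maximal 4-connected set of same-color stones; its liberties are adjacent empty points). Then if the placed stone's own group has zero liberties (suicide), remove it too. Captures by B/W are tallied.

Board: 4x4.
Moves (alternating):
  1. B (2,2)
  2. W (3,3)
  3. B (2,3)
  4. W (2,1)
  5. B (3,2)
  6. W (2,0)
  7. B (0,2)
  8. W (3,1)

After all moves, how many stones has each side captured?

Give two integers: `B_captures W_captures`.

Move 1: B@(2,2) -> caps B=0 W=0
Move 2: W@(3,3) -> caps B=0 W=0
Move 3: B@(2,3) -> caps B=0 W=0
Move 4: W@(2,1) -> caps B=0 W=0
Move 5: B@(3,2) -> caps B=1 W=0
Move 6: W@(2,0) -> caps B=1 W=0
Move 7: B@(0,2) -> caps B=1 W=0
Move 8: W@(3,1) -> caps B=1 W=0

Answer: 1 0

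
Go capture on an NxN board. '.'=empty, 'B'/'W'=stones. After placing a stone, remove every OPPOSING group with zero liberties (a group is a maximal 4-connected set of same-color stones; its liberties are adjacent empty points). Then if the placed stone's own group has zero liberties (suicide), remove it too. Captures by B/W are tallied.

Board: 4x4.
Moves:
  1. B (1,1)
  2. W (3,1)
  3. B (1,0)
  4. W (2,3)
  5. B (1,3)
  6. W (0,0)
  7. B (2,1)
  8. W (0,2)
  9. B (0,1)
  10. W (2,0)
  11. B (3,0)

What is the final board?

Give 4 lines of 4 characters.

Move 1: B@(1,1) -> caps B=0 W=0
Move 2: W@(3,1) -> caps B=0 W=0
Move 3: B@(1,0) -> caps B=0 W=0
Move 4: W@(2,3) -> caps B=0 W=0
Move 5: B@(1,3) -> caps B=0 W=0
Move 6: W@(0,0) -> caps B=0 W=0
Move 7: B@(2,1) -> caps B=0 W=0
Move 8: W@(0,2) -> caps B=0 W=0
Move 9: B@(0,1) -> caps B=1 W=0
Move 10: W@(2,0) -> caps B=1 W=0
Move 11: B@(3,0) -> caps B=2 W=0

Answer: .BW.
BB.B
.B.W
BW..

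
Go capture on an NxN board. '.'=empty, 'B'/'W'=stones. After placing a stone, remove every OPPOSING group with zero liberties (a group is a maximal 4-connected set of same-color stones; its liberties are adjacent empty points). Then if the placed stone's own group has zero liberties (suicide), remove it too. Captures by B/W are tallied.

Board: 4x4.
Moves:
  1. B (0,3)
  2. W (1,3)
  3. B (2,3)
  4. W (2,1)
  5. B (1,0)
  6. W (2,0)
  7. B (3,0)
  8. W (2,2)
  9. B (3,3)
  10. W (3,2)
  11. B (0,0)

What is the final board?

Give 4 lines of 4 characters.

Answer: B..B
B..W
WWW.
B.W.

Derivation:
Move 1: B@(0,3) -> caps B=0 W=0
Move 2: W@(1,3) -> caps B=0 W=0
Move 3: B@(2,3) -> caps B=0 W=0
Move 4: W@(2,1) -> caps B=0 W=0
Move 5: B@(1,0) -> caps B=0 W=0
Move 6: W@(2,0) -> caps B=0 W=0
Move 7: B@(3,0) -> caps B=0 W=0
Move 8: W@(2,2) -> caps B=0 W=0
Move 9: B@(3,3) -> caps B=0 W=0
Move 10: W@(3,2) -> caps B=0 W=2
Move 11: B@(0,0) -> caps B=0 W=2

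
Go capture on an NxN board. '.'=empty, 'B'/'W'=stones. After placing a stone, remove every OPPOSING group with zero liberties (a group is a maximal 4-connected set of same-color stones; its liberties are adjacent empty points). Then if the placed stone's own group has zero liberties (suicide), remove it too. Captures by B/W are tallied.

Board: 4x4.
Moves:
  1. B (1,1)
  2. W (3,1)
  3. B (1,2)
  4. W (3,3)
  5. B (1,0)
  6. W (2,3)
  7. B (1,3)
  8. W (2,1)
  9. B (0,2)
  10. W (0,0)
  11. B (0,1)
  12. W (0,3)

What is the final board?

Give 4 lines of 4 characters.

Answer: .BB.
BBBB
.W.W
.W.W

Derivation:
Move 1: B@(1,1) -> caps B=0 W=0
Move 2: W@(3,1) -> caps B=0 W=0
Move 3: B@(1,2) -> caps B=0 W=0
Move 4: W@(3,3) -> caps B=0 W=0
Move 5: B@(1,0) -> caps B=0 W=0
Move 6: W@(2,3) -> caps B=0 W=0
Move 7: B@(1,3) -> caps B=0 W=0
Move 8: W@(2,1) -> caps B=0 W=0
Move 9: B@(0,2) -> caps B=0 W=0
Move 10: W@(0,0) -> caps B=0 W=0
Move 11: B@(0,1) -> caps B=1 W=0
Move 12: W@(0,3) -> caps B=1 W=0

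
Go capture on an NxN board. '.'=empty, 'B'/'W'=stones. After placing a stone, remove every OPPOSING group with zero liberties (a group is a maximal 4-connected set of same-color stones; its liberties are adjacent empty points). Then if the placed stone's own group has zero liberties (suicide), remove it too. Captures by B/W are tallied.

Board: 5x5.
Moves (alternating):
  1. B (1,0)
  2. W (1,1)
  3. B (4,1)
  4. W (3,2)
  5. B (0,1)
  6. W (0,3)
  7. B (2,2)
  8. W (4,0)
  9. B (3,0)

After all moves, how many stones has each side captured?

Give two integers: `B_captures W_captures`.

Answer: 1 0

Derivation:
Move 1: B@(1,0) -> caps B=0 W=0
Move 2: W@(1,1) -> caps B=0 W=0
Move 3: B@(4,1) -> caps B=0 W=0
Move 4: W@(3,2) -> caps B=0 W=0
Move 5: B@(0,1) -> caps B=0 W=0
Move 6: W@(0,3) -> caps B=0 W=0
Move 7: B@(2,2) -> caps B=0 W=0
Move 8: W@(4,0) -> caps B=0 W=0
Move 9: B@(3,0) -> caps B=1 W=0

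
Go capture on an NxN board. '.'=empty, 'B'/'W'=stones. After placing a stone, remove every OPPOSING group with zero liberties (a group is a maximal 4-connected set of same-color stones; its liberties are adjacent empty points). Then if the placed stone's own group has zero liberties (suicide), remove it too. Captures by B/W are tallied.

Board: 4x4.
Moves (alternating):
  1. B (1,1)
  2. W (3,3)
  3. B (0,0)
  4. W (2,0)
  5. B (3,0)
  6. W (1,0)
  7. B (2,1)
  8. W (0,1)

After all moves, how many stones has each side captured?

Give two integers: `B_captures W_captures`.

Move 1: B@(1,1) -> caps B=0 W=0
Move 2: W@(3,3) -> caps B=0 W=0
Move 3: B@(0,0) -> caps B=0 W=0
Move 4: W@(2,0) -> caps B=0 W=0
Move 5: B@(3,0) -> caps B=0 W=0
Move 6: W@(1,0) -> caps B=0 W=0
Move 7: B@(2,1) -> caps B=2 W=0
Move 8: W@(0,1) -> caps B=2 W=0

Answer: 2 0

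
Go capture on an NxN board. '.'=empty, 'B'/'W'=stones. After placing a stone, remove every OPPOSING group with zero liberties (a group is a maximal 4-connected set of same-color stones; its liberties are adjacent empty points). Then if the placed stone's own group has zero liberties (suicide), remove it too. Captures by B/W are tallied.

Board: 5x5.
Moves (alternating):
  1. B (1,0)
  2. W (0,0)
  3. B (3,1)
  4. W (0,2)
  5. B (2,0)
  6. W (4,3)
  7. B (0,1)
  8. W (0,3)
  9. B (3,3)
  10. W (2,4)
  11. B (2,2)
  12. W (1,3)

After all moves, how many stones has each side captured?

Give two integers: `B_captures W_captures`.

Answer: 1 0

Derivation:
Move 1: B@(1,0) -> caps B=0 W=0
Move 2: W@(0,0) -> caps B=0 W=0
Move 3: B@(3,1) -> caps B=0 W=0
Move 4: W@(0,2) -> caps B=0 W=0
Move 5: B@(2,0) -> caps B=0 W=0
Move 6: W@(4,3) -> caps B=0 W=0
Move 7: B@(0,1) -> caps B=1 W=0
Move 8: W@(0,3) -> caps B=1 W=0
Move 9: B@(3,3) -> caps B=1 W=0
Move 10: W@(2,4) -> caps B=1 W=0
Move 11: B@(2,2) -> caps B=1 W=0
Move 12: W@(1,3) -> caps B=1 W=0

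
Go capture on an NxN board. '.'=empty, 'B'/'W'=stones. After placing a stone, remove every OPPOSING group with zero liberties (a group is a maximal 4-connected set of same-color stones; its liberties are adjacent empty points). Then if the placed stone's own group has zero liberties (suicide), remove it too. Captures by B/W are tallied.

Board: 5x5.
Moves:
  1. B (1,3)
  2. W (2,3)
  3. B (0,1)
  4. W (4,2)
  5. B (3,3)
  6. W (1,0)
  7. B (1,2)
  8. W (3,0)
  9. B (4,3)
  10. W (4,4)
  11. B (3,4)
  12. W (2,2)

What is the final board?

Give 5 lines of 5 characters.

Move 1: B@(1,3) -> caps B=0 W=0
Move 2: W@(2,3) -> caps B=0 W=0
Move 3: B@(0,1) -> caps B=0 W=0
Move 4: W@(4,2) -> caps B=0 W=0
Move 5: B@(3,3) -> caps B=0 W=0
Move 6: W@(1,0) -> caps B=0 W=0
Move 7: B@(1,2) -> caps B=0 W=0
Move 8: W@(3,0) -> caps B=0 W=0
Move 9: B@(4,3) -> caps B=0 W=0
Move 10: W@(4,4) -> caps B=0 W=0
Move 11: B@(3,4) -> caps B=1 W=0
Move 12: W@(2,2) -> caps B=1 W=0

Answer: .B...
W.BB.
..WW.
W..BB
..WB.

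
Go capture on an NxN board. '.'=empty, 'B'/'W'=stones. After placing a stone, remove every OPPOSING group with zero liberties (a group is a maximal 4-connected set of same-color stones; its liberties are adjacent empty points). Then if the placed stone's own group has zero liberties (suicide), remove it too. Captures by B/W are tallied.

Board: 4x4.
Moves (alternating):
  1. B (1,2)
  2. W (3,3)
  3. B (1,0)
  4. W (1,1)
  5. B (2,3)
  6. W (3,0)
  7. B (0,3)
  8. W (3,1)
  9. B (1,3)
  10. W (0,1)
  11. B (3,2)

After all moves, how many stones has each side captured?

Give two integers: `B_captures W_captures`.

Move 1: B@(1,2) -> caps B=0 W=0
Move 2: W@(3,3) -> caps B=0 W=0
Move 3: B@(1,0) -> caps B=0 W=0
Move 4: W@(1,1) -> caps B=0 W=0
Move 5: B@(2,3) -> caps B=0 W=0
Move 6: W@(3,0) -> caps B=0 W=0
Move 7: B@(0,3) -> caps B=0 W=0
Move 8: W@(3,1) -> caps B=0 W=0
Move 9: B@(1,3) -> caps B=0 W=0
Move 10: W@(0,1) -> caps B=0 W=0
Move 11: B@(3,2) -> caps B=1 W=0

Answer: 1 0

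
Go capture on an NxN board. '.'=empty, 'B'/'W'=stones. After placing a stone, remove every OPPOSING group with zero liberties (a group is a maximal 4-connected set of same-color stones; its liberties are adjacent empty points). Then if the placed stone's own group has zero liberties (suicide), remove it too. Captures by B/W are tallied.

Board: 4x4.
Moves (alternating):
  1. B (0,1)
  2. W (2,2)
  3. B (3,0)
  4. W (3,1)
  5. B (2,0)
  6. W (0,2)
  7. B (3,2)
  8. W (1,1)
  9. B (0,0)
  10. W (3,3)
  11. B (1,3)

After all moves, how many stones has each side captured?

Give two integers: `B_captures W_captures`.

Answer: 0 1

Derivation:
Move 1: B@(0,1) -> caps B=0 W=0
Move 2: W@(2,2) -> caps B=0 W=0
Move 3: B@(3,0) -> caps B=0 W=0
Move 4: W@(3,1) -> caps B=0 W=0
Move 5: B@(2,0) -> caps B=0 W=0
Move 6: W@(0,2) -> caps B=0 W=0
Move 7: B@(3,2) -> caps B=0 W=0
Move 8: W@(1,1) -> caps B=0 W=0
Move 9: B@(0,0) -> caps B=0 W=0
Move 10: W@(3,3) -> caps B=0 W=1
Move 11: B@(1,3) -> caps B=0 W=1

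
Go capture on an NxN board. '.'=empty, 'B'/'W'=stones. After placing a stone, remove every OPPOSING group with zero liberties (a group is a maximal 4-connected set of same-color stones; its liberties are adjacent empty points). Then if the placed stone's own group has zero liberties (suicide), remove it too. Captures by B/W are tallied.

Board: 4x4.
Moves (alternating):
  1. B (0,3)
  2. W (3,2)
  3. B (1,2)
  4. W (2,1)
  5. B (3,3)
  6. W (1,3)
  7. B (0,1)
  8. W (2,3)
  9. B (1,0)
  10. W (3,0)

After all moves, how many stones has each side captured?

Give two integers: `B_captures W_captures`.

Move 1: B@(0,3) -> caps B=0 W=0
Move 2: W@(3,2) -> caps B=0 W=0
Move 3: B@(1,2) -> caps B=0 W=0
Move 4: W@(2,1) -> caps B=0 W=0
Move 5: B@(3,3) -> caps B=0 W=0
Move 6: W@(1,3) -> caps B=0 W=0
Move 7: B@(0,1) -> caps B=0 W=0
Move 8: W@(2,3) -> caps B=0 W=1
Move 9: B@(1,0) -> caps B=0 W=1
Move 10: W@(3,0) -> caps B=0 W=1

Answer: 0 1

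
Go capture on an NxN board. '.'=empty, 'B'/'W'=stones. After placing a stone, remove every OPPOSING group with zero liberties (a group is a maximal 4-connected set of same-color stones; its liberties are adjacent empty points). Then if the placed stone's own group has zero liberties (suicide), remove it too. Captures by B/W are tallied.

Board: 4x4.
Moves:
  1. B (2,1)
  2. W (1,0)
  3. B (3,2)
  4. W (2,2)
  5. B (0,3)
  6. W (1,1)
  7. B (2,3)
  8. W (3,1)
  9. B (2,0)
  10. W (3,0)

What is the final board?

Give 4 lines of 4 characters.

Move 1: B@(2,1) -> caps B=0 W=0
Move 2: W@(1,0) -> caps B=0 W=0
Move 3: B@(3,2) -> caps B=0 W=0
Move 4: W@(2,2) -> caps B=0 W=0
Move 5: B@(0,3) -> caps B=0 W=0
Move 6: W@(1,1) -> caps B=0 W=0
Move 7: B@(2,3) -> caps B=0 W=0
Move 8: W@(3,1) -> caps B=0 W=0
Move 9: B@(2,0) -> caps B=0 W=0
Move 10: W@(3,0) -> caps B=0 W=2

Answer: ...B
WW..
..WB
WWB.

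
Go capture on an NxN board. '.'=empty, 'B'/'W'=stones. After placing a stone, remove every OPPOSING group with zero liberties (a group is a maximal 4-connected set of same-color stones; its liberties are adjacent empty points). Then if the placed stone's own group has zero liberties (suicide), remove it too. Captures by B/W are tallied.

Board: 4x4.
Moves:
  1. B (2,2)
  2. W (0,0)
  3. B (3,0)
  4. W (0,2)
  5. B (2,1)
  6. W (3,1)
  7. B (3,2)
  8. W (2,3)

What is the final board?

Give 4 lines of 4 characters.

Answer: W.W.
....
.BBW
B.B.

Derivation:
Move 1: B@(2,2) -> caps B=0 W=0
Move 2: W@(0,0) -> caps B=0 W=0
Move 3: B@(3,0) -> caps B=0 W=0
Move 4: W@(0,2) -> caps B=0 W=0
Move 5: B@(2,1) -> caps B=0 W=0
Move 6: W@(3,1) -> caps B=0 W=0
Move 7: B@(3,2) -> caps B=1 W=0
Move 8: W@(2,3) -> caps B=1 W=0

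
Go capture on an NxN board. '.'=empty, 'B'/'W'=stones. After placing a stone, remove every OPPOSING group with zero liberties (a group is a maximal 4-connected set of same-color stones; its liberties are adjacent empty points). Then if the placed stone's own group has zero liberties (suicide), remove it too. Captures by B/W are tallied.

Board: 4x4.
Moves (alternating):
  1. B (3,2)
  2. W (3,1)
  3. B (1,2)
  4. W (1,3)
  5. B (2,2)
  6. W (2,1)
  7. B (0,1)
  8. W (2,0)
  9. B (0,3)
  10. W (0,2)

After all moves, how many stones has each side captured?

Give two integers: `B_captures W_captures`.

Answer: 0 1

Derivation:
Move 1: B@(3,2) -> caps B=0 W=0
Move 2: W@(3,1) -> caps B=0 W=0
Move 3: B@(1,2) -> caps B=0 W=0
Move 4: W@(1,3) -> caps B=0 W=0
Move 5: B@(2,2) -> caps B=0 W=0
Move 6: W@(2,1) -> caps B=0 W=0
Move 7: B@(0,1) -> caps B=0 W=0
Move 8: W@(2,0) -> caps B=0 W=0
Move 9: B@(0,3) -> caps B=0 W=0
Move 10: W@(0,2) -> caps B=0 W=1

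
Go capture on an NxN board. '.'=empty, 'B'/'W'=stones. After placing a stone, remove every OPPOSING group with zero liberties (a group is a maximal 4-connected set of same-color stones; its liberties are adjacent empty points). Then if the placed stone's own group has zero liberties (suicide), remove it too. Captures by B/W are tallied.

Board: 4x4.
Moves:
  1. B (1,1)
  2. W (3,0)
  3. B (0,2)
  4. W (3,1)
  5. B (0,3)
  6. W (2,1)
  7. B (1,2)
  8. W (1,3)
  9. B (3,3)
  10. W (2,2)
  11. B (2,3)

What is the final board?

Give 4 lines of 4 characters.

Move 1: B@(1,1) -> caps B=0 W=0
Move 2: W@(3,0) -> caps B=0 W=0
Move 3: B@(0,2) -> caps B=0 W=0
Move 4: W@(3,1) -> caps B=0 W=0
Move 5: B@(0,3) -> caps B=0 W=0
Move 6: W@(2,1) -> caps B=0 W=0
Move 7: B@(1,2) -> caps B=0 W=0
Move 8: W@(1,3) -> caps B=0 W=0
Move 9: B@(3,3) -> caps B=0 W=0
Move 10: W@(2,2) -> caps B=0 W=0
Move 11: B@(2,3) -> caps B=1 W=0

Answer: ..BB
.BB.
.WWB
WW.B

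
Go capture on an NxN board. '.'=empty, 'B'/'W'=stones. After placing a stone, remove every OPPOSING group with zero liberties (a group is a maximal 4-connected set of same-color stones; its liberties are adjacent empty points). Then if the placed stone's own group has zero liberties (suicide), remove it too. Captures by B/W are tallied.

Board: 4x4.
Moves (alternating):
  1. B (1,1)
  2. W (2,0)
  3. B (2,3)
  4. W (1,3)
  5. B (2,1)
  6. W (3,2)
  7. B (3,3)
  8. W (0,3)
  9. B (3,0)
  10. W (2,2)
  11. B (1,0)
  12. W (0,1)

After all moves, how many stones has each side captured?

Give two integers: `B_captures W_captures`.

Answer: 1 2

Derivation:
Move 1: B@(1,1) -> caps B=0 W=0
Move 2: W@(2,0) -> caps B=0 W=0
Move 3: B@(2,3) -> caps B=0 W=0
Move 4: W@(1,3) -> caps B=0 W=0
Move 5: B@(2,1) -> caps B=0 W=0
Move 6: W@(3,2) -> caps B=0 W=0
Move 7: B@(3,3) -> caps B=0 W=0
Move 8: W@(0,3) -> caps B=0 W=0
Move 9: B@(3,0) -> caps B=0 W=0
Move 10: W@(2,2) -> caps B=0 W=2
Move 11: B@(1,0) -> caps B=1 W=2
Move 12: W@(0,1) -> caps B=1 W=2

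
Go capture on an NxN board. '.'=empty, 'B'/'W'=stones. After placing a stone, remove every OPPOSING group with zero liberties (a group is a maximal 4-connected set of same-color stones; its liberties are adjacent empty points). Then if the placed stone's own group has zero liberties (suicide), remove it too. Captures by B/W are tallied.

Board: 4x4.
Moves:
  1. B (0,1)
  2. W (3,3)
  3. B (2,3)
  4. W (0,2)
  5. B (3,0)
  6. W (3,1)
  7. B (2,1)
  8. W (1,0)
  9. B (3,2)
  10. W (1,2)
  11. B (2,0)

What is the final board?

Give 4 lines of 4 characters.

Move 1: B@(0,1) -> caps B=0 W=0
Move 2: W@(3,3) -> caps B=0 W=0
Move 3: B@(2,3) -> caps B=0 W=0
Move 4: W@(0,2) -> caps B=0 W=0
Move 5: B@(3,0) -> caps B=0 W=0
Move 6: W@(3,1) -> caps B=0 W=0
Move 7: B@(2,1) -> caps B=0 W=0
Move 8: W@(1,0) -> caps B=0 W=0
Move 9: B@(3,2) -> caps B=2 W=0
Move 10: W@(1,2) -> caps B=2 W=0
Move 11: B@(2,0) -> caps B=2 W=0

Answer: .BW.
W.W.
BB.B
B.B.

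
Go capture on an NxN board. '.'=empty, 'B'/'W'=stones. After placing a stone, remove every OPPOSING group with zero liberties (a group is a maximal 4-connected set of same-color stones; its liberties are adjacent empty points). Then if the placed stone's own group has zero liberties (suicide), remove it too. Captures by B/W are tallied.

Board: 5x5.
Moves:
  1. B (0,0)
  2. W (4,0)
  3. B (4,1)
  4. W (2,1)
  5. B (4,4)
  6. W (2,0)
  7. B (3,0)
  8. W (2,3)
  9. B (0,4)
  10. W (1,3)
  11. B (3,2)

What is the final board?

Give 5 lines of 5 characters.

Move 1: B@(0,0) -> caps B=0 W=0
Move 2: W@(4,0) -> caps B=0 W=0
Move 3: B@(4,1) -> caps B=0 W=0
Move 4: W@(2,1) -> caps B=0 W=0
Move 5: B@(4,4) -> caps B=0 W=0
Move 6: W@(2,0) -> caps B=0 W=0
Move 7: B@(3,0) -> caps B=1 W=0
Move 8: W@(2,3) -> caps B=1 W=0
Move 9: B@(0,4) -> caps B=1 W=0
Move 10: W@(1,3) -> caps B=1 W=0
Move 11: B@(3,2) -> caps B=1 W=0

Answer: B...B
...W.
WW.W.
B.B..
.B..B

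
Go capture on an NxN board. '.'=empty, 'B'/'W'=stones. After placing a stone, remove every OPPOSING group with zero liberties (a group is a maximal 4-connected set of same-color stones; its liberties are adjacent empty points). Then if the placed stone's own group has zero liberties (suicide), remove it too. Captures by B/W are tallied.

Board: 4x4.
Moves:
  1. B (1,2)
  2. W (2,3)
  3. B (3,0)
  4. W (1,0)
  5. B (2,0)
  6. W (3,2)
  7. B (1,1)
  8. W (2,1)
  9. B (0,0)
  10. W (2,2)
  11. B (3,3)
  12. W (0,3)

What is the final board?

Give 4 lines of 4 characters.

Move 1: B@(1,2) -> caps B=0 W=0
Move 2: W@(2,3) -> caps B=0 W=0
Move 3: B@(3,0) -> caps B=0 W=0
Move 4: W@(1,0) -> caps B=0 W=0
Move 5: B@(2,0) -> caps B=0 W=0
Move 6: W@(3,2) -> caps B=0 W=0
Move 7: B@(1,1) -> caps B=0 W=0
Move 8: W@(2,1) -> caps B=0 W=0
Move 9: B@(0,0) -> caps B=1 W=0
Move 10: W@(2,2) -> caps B=1 W=0
Move 11: B@(3,3) -> caps B=1 W=0
Move 12: W@(0,3) -> caps B=1 W=0

Answer: B..W
.BB.
BWWW
B.W.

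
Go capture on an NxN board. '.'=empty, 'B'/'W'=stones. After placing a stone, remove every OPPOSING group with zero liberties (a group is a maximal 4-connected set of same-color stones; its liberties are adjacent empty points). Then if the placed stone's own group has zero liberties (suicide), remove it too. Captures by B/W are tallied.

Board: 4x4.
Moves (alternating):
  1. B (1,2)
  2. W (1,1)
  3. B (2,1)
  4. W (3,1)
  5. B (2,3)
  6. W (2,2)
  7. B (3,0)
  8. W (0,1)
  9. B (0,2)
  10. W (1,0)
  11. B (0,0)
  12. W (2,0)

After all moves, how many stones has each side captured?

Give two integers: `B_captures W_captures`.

Move 1: B@(1,2) -> caps B=0 W=0
Move 2: W@(1,1) -> caps B=0 W=0
Move 3: B@(2,1) -> caps B=0 W=0
Move 4: W@(3,1) -> caps B=0 W=0
Move 5: B@(2,3) -> caps B=0 W=0
Move 6: W@(2,2) -> caps B=0 W=0
Move 7: B@(3,0) -> caps B=0 W=0
Move 8: W@(0,1) -> caps B=0 W=0
Move 9: B@(0,2) -> caps B=0 W=0
Move 10: W@(1,0) -> caps B=0 W=0
Move 11: B@(0,0) -> caps B=0 W=0
Move 12: W@(2,0) -> caps B=0 W=2

Answer: 0 2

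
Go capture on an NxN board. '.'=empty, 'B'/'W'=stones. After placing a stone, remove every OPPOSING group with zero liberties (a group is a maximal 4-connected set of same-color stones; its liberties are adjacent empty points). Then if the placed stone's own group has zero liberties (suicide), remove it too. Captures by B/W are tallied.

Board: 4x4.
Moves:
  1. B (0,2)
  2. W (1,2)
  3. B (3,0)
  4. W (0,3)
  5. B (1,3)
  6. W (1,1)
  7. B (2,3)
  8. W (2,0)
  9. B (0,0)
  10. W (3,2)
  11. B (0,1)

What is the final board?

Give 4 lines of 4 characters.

Answer: BBB.
.WWB
W..B
B.W.

Derivation:
Move 1: B@(0,2) -> caps B=0 W=0
Move 2: W@(1,2) -> caps B=0 W=0
Move 3: B@(3,0) -> caps B=0 W=0
Move 4: W@(0,3) -> caps B=0 W=0
Move 5: B@(1,3) -> caps B=1 W=0
Move 6: W@(1,1) -> caps B=1 W=0
Move 7: B@(2,3) -> caps B=1 W=0
Move 8: W@(2,0) -> caps B=1 W=0
Move 9: B@(0,0) -> caps B=1 W=0
Move 10: W@(3,2) -> caps B=1 W=0
Move 11: B@(0,1) -> caps B=1 W=0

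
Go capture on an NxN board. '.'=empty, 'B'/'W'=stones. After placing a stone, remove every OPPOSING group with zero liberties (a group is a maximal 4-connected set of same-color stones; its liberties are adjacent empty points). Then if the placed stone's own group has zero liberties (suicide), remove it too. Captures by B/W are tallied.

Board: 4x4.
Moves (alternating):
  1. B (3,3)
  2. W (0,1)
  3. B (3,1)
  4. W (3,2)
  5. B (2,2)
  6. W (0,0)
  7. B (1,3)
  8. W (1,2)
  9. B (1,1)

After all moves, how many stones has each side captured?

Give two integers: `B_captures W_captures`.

Answer: 1 0

Derivation:
Move 1: B@(3,3) -> caps B=0 W=0
Move 2: W@(0,1) -> caps B=0 W=0
Move 3: B@(3,1) -> caps B=0 W=0
Move 4: W@(3,2) -> caps B=0 W=0
Move 5: B@(2,2) -> caps B=1 W=0
Move 6: W@(0,0) -> caps B=1 W=0
Move 7: B@(1,3) -> caps B=1 W=0
Move 8: W@(1,2) -> caps B=1 W=0
Move 9: B@(1,1) -> caps B=1 W=0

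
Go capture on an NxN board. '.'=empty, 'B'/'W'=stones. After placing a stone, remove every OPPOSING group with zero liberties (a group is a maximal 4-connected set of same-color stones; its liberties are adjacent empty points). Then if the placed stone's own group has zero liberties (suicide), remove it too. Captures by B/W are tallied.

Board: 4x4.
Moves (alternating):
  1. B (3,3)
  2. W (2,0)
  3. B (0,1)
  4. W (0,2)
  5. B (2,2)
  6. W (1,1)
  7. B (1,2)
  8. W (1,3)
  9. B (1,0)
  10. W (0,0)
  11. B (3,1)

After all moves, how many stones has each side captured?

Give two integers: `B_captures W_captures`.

Answer: 0 2

Derivation:
Move 1: B@(3,3) -> caps B=0 W=0
Move 2: W@(2,0) -> caps B=0 W=0
Move 3: B@(0,1) -> caps B=0 W=0
Move 4: W@(0,2) -> caps B=0 W=0
Move 5: B@(2,2) -> caps B=0 W=0
Move 6: W@(1,1) -> caps B=0 W=0
Move 7: B@(1,2) -> caps B=0 W=0
Move 8: W@(1,3) -> caps B=0 W=0
Move 9: B@(1,0) -> caps B=0 W=0
Move 10: W@(0,0) -> caps B=0 W=2
Move 11: B@(3,1) -> caps B=0 W=2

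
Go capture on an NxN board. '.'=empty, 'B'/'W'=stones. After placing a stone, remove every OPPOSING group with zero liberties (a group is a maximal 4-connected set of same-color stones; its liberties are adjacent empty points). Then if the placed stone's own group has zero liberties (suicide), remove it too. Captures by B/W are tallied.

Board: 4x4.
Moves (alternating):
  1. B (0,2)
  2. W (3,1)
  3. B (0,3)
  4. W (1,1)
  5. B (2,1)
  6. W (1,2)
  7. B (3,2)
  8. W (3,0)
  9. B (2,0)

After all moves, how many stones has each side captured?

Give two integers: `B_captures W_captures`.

Move 1: B@(0,2) -> caps B=0 W=0
Move 2: W@(3,1) -> caps B=0 W=0
Move 3: B@(0,3) -> caps B=0 W=0
Move 4: W@(1,1) -> caps B=0 W=0
Move 5: B@(2,1) -> caps B=0 W=0
Move 6: W@(1,2) -> caps B=0 W=0
Move 7: B@(3,2) -> caps B=0 W=0
Move 8: W@(3,0) -> caps B=0 W=0
Move 9: B@(2,0) -> caps B=2 W=0

Answer: 2 0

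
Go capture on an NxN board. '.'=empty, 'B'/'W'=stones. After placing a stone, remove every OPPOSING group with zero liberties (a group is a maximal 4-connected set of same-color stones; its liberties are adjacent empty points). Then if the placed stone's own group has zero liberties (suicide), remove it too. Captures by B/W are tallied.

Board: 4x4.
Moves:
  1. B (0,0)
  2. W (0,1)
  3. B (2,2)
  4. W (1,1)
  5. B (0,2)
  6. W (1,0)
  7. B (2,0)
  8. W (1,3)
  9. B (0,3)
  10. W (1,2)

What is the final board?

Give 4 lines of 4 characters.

Move 1: B@(0,0) -> caps B=0 W=0
Move 2: W@(0,1) -> caps B=0 W=0
Move 3: B@(2,2) -> caps B=0 W=0
Move 4: W@(1,1) -> caps B=0 W=0
Move 5: B@(0,2) -> caps B=0 W=0
Move 6: W@(1,0) -> caps B=0 W=1
Move 7: B@(2,0) -> caps B=0 W=1
Move 8: W@(1,3) -> caps B=0 W=1
Move 9: B@(0,3) -> caps B=0 W=1
Move 10: W@(1,2) -> caps B=0 W=3

Answer: .W..
WWWW
B.B.
....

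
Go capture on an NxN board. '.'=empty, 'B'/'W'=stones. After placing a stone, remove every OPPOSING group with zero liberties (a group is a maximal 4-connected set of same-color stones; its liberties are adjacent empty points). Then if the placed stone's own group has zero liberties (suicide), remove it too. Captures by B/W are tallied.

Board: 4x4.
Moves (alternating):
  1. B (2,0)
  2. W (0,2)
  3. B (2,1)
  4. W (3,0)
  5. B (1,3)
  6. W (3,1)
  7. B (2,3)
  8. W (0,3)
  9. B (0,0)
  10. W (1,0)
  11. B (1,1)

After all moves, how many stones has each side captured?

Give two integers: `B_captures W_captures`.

Answer: 1 0

Derivation:
Move 1: B@(2,0) -> caps B=0 W=0
Move 2: W@(0,2) -> caps B=0 W=0
Move 3: B@(2,1) -> caps B=0 W=0
Move 4: W@(3,0) -> caps B=0 W=0
Move 5: B@(1,3) -> caps B=0 W=0
Move 6: W@(3,1) -> caps B=0 W=0
Move 7: B@(2,3) -> caps B=0 W=0
Move 8: W@(0,3) -> caps B=0 W=0
Move 9: B@(0,0) -> caps B=0 W=0
Move 10: W@(1,0) -> caps B=0 W=0
Move 11: B@(1,1) -> caps B=1 W=0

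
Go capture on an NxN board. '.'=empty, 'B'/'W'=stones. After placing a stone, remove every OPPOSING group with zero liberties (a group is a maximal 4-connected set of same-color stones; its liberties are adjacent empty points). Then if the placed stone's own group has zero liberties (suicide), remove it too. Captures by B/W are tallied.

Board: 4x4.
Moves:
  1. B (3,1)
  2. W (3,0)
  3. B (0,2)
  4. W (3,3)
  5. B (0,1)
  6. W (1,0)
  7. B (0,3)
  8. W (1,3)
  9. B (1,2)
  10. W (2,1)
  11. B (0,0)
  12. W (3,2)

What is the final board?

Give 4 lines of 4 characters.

Move 1: B@(3,1) -> caps B=0 W=0
Move 2: W@(3,0) -> caps B=0 W=0
Move 3: B@(0,2) -> caps B=0 W=0
Move 4: W@(3,3) -> caps B=0 W=0
Move 5: B@(0,1) -> caps B=0 W=0
Move 6: W@(1,0) -> caps B=0 W=0
Move 7: B@(0,3) -> caps B=0 W=0
Move 8: W@(1,3) -> caps B=0 W=0
Move 9: B@(1,2) -> caps B=0 W=0
Move 10: W@(2,1) -> caps B=0 W=0
Move 11: B@(0,0) -> caps B=0 W=0
Move 12: W@(3,2) -> caps B=0 W=1

Answer: BBBB
W.BW
.W..
W.WW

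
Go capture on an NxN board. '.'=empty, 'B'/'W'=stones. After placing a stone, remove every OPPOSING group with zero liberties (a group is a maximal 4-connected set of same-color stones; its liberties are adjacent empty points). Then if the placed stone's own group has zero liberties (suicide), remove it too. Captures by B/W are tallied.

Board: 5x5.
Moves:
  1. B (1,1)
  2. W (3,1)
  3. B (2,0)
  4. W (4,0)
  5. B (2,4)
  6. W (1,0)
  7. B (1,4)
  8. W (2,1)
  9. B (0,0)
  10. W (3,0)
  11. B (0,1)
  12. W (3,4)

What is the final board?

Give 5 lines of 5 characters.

Answer: BB...
.B..B
BW..B
WW..W
W....

Derivation:
Move 1: B@(1,1) -> caps B=0 W=0
Move 2: W@(3,1) -> caps B=0 W=0
Move 3: B@(2,0) -> caps B=0 W=0
Move 4: W@(4,0) -> caps B=0 W=0
Move 5: B@(2,4) -> caps B=0 W=0
Move 6: W@(1,0) -> caps B=0 W=0
Move 7: B@(1,4) -> caps B=0 W=0
Move 8: W@(2,1) -> caps B=0 W=0
Move 9: B@(0,0) -> caps B=1 W=0
Move 10: W@(3,0) -> caps B=1 W=0
Move 11: B@(0,1) -> caps B=1 W=0
Move 12: W@(3,4) -> caps B=1 W=0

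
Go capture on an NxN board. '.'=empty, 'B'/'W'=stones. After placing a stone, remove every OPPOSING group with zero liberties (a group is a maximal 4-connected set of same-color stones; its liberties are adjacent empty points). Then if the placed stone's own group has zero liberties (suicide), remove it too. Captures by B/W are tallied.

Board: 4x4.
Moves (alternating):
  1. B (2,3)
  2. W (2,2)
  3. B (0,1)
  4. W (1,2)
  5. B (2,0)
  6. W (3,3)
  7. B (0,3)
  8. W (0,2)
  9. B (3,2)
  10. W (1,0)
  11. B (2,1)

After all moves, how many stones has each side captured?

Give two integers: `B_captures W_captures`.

Answer: 1 0

Derivation:
Move 1: B@(2,3) -> caps B=0 W=0
Move 2: W@(2,2) -> caps B=0 W=0
Move 3: B@(0,1) -> caps B=0 W=0
Move 4: W@(1,2) -> caps B=0 W=0
Move 5: B@(2,0) -> caps B=0 W=0
Move 6: W@(3,3) -> caps B=0 W=0
Move 7: B@(0,3) -> caps B=0 W=0
Move 8: W@(0,2) -> caps B=0 W=0
Move 9: B@(3,2) -> caps B=1 W=0
Move 10: W@(1,0) -> caps B=1 W=0
Move 11: B@(2,1) -> caps B=1 W=0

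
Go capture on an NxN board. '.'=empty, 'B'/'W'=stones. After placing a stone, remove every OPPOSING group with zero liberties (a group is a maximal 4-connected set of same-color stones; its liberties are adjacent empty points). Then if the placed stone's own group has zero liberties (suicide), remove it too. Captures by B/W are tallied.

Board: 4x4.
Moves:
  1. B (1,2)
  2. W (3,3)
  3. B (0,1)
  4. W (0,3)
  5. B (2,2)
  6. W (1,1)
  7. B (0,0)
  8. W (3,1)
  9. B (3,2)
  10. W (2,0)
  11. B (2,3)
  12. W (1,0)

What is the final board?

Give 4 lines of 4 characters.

Answer: BB.W
WWB.
W.BB
.WB.

Derivation:
Move 1: B@(1,2) -> caps B=0 W=0
Move 2: W@(3,3) -> caps B=0 W=0
Move 3: B@(0,1) -> caps B=0 W=0
Move 4: W@(0,3) -> caps B=0 W=0
Move 5: B@(2,2) -> caps B=0 W=0
Move 6: W@(1,1) -> caps B=0 W=0
Move 7: B@(0,0) -> caps B=0 W=0
Move 8: W@(3,1) -> caps B=0 W=0
Move 9: B@(3,2) -> caps B=0 W=0
Move 10: W@(2,0) -> caps B=0 W=0
Move 11: B@(2,3) -> caps B=1 W=0
Move 12: W@(1,0) -> caps B=1 W=0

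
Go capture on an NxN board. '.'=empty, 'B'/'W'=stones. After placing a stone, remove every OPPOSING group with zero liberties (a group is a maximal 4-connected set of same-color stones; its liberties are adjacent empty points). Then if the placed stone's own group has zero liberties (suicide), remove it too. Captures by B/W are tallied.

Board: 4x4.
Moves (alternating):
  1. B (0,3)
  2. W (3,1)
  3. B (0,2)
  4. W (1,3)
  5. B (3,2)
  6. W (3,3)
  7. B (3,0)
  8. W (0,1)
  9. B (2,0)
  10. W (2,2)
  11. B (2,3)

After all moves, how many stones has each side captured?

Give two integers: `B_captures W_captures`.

Answer: 0 1

Derivation:
Move 1: B@(0,3) -> caps B=0 W=0
Move 2: W@(3,1) -> caps B=0 W=0
Move 3: B@(0,2) -> caps B=0 W=0
Move 4: W@(1,3) -> caps B=0 W=0
Move 5: B@(3,2) -> caps B=0 W=0
Move 6: W@(3,3) -> caps B=0 W=0
Move 7: B@(3,0) -> caps B=0 W=0
Move 8: W@(0,1) -> caps B=0 W=0
Move 9: B@(2,0) -> caps B=0 W=0
Move 10: W@(2,2) -> caps B=0 W=1
Move 11: B@(2,3) -> caps B=0 W=1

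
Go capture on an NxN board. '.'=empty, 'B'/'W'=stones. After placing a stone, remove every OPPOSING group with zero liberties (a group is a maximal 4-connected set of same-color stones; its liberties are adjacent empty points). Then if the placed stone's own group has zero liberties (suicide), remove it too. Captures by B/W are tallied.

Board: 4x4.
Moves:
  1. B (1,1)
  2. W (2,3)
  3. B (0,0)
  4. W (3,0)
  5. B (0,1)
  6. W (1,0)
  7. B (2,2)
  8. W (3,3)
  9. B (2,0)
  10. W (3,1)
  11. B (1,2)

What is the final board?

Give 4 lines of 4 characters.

Answer: BB..
.BB.
B.BW
WW.W

Derivation:
Move 1: B@(1,1) -> caps B=0 W=0
Move 2: W@(2,3) -> caps B=0 W=0
Move 3: B@(0,0) -> caps B=0 W=0
Move 4: W@(3,0) -> caps B=0 W=0
Move 5: B@(0,1) -> caps B=0 W=0
Move 6: W@(1,0) -> caps B=0 W=0
Move 7: B@(2,2) -> caps B=0 W=0
Move 8: W@(3,3) -> caps B=0 W=0
Move 9: B@(2,0) -> caps B=1 W=0
Move 10: W@(3,1) -> caps B=1 W=0
Move 11: B@(1,2) -> caps B=1 W=0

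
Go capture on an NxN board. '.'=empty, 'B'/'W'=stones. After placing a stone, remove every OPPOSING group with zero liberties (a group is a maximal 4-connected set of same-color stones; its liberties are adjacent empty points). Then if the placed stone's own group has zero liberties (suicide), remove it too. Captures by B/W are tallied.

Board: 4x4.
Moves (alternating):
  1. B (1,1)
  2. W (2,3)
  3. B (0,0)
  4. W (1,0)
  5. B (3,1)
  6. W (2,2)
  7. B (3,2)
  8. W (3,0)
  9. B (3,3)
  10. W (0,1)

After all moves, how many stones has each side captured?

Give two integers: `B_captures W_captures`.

Answer: 0 1

Derivation:
Move 1: B@(1,1) -> caps B=0 W=0
Move 2: W@(2,3) -> caps B=0 W=0
Move 3: B@(0,0) -> caps B=0 W=0
Move 4: W@(1,0) -> caps B=0 W=0
Move 5: B@(3,1) -> caps B=0 W=0
Move 6: W@(2,2) -> caps B=0 W=0
Move 7: B@(3,2) -> caps B=0 W=0
Move 8: W@(3,0) -> caps B=0 W=0
Move 9: B@(3,3) -> caps B=0 W=0
Move 10: W@(0,1) -> caps B=0 W=1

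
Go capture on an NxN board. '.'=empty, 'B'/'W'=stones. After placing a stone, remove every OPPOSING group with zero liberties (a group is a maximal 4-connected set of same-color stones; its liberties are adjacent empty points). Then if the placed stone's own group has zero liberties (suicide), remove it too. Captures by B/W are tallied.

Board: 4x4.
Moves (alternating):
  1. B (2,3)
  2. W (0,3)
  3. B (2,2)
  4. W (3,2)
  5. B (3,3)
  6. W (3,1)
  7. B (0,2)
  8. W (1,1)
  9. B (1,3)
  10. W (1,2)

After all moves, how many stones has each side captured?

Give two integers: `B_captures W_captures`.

Move 1: B@(2,3) -> caps B=0 W=0
Move 2: W@(0,3) -> caps B=0 W=0
Move 3: B@(2,2) -> caps B=0 W=0
Move 4: W@(3,2) -> caps B=0 W=0
Move 5: B@(3,3) -> caps B=0 W=0
Move 6: W@(3,1) -> caps B=0 W=0
Move 7: B@(0,2) -> caps B=0 W=0
Move 8: W@(1,1) -> caps B=0 W=0
Move 9: B@(1,3) -> caps B=1 W=0
Move 10: W@(1,2) -> caps B=1 W=0

Answer: 1 0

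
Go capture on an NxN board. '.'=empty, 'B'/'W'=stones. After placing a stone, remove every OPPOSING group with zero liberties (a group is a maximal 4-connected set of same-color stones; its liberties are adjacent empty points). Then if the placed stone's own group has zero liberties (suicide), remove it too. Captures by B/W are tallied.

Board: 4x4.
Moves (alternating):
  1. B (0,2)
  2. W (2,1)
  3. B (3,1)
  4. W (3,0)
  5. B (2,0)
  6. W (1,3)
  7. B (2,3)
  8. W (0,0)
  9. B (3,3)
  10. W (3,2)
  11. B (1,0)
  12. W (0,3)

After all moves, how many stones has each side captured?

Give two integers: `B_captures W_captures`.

Answer: 1 0

Derivation:
Move 1: B@(0,2) -> caps B=0 W=0
Move 2: W@(2,1) -> caps B=0 W=0
Move 3: B@(3,1) -> caps B=0 W=0
Move 4: W@(3,0) -> caps B=0 W=0
Move 5: B@(2,0) -> caps B=1 W=0
Move 6: W@(1,3) -> caps B=1 W=0
Move 7: B@(2,3) -> caps B=1 W=0
Move 8: W@(0,0) -> caps B=1 W=0
Move 9: B@(3,3) -> caps B=1 W=0
Move 10: W@(3,2) -> caps B=1 W=0
Move 11: B@(1,0) -> caps B=1 W=0
Move 12: W@(0,3) -> caps B=1 W=0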